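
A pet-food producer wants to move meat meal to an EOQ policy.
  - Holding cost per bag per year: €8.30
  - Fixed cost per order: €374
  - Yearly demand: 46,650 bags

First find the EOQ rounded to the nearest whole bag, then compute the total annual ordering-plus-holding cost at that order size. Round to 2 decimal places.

Optimal lot size Q* = (2 × 46,650 × €374 / €8.3)^½ ≈ 2,050.40 → Q = 2,050 bags
Annual ordering cost = (D/Q)·S = (46,650/2,050) × 374 = €8,510.78
Annual holding cost  = (Q/2)·H = (2,050/2) × 8.3 = €8,507.50
Total = €8,510.78 + €8,507.50 = €17,018.28

€17,018.28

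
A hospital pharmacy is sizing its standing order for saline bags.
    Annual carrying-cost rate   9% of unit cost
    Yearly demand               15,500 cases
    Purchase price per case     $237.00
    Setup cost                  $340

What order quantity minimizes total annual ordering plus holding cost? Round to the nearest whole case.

H = i·C = 0.09 × $237 = $21.3300 per case-year
Optimal lot size Q* = (2 × 15,500 × $340 / $21.33)^½ ≈ 702.95

703 cases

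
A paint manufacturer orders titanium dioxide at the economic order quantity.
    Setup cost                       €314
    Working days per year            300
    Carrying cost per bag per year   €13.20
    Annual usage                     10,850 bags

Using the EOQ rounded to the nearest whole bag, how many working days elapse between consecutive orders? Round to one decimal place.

19.9 days

Optimal lot size Q* = (2 × 10,850 × €314 / €13.2)^½ ≈ 718.47 → Q = 718 bags
Days between orders = 300 / (D/Q) = 300 / 15.111 ≈ 19.853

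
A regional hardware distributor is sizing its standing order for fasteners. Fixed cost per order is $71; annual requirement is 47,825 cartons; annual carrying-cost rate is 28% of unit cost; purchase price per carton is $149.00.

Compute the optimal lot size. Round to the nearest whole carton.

403 cartons

Carrying cost H = $149 × 28% = $41.7200/carton/yr
Q* = √(2·D·S / H) = √(2·47,825·71 / 41.72) = √162,779.2 ≈ 403.46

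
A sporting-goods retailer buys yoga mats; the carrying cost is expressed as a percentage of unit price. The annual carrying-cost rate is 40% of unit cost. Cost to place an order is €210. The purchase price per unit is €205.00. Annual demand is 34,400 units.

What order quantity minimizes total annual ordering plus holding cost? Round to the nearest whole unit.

Carrying cost H = €205 × 40% = €82.0000/unit/yr
EOQ = √(2DS/H) = √(2 × 34,400 × 210 / 82)
    = √(176,195.12) ≈ 419.76

420 units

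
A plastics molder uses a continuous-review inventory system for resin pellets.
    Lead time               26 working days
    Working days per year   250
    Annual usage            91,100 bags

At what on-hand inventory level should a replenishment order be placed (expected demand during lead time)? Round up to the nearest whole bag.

9,475 bags

Daily demand d = 91,100 / 250 = 364.400 bags/day
Demand during lead time = 364.400 × 26 = 9,474.40
Reorder point = 9,474.40 → round up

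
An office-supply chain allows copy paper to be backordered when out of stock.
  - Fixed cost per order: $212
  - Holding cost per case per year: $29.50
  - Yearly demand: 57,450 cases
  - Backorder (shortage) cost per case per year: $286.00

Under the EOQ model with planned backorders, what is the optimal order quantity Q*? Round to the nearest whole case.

Q* = √(2DS/H) · √((H + b)/b)
   = √(2 × 57,450 × 212 / 29.5) · √((29.5 + 286) / 286)
   = 908.692 × 1.0503 ≈ 954.41

954 cases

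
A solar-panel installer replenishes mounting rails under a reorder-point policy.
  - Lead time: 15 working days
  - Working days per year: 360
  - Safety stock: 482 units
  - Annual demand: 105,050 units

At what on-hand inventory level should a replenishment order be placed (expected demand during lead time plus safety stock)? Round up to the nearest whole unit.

Daily demand d = 105,050 / 360 = 291.806 units/day
Demand during lead time = 291.806 × 15 = 4,377.08
Reorder point = 4,377.08 + 482 = 4,859.08 → round up

4,860 units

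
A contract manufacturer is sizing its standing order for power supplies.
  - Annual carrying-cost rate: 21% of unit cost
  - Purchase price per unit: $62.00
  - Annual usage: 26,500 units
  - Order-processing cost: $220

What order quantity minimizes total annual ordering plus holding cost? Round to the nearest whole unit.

H = i·C = 0.21 × $62 = $13.0200 per unit-year
EOQ = √(2DS/H) = √(2 × 26,500 × 220 / 13.02)
    = √(895,545.31) ≈ 946.33

946 units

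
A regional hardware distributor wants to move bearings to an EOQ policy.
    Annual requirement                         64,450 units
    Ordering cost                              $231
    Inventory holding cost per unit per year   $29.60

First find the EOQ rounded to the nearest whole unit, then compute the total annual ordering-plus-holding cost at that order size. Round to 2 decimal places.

$29,687.82

EOQ = √(2DS/H) = √(2 × 64,450 × 231 / 29.6)
    = √(1,005,942.57) ≈ 1,002.97 → Q = 1,003 units
Annual ordering cost = (D/Q)·S = (64,450/1,003) × 231 = $14,843.42
Annual holding cost  = (Q/2)·H = (1,003/2) × 29.6 = $14,844.40
Total = $14,843.42 + $14,844.40 = $29,687.82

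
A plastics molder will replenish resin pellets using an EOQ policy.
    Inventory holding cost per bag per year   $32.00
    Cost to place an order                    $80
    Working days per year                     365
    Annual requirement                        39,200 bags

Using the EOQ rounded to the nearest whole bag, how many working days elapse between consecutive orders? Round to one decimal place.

2DS/H = 2·39,200·80/32 = 196,000.00
EOQ = √196,000.00 ≈ 442.72 → Q = 443 bags
Cycle time = (working days × Q)/D = (365 × 443) / 39,200 = 4.125 days

4.1 days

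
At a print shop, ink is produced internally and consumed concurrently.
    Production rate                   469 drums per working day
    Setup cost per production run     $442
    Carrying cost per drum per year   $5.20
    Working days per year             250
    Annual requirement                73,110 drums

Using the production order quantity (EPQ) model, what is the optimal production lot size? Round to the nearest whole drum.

Daily demand d = 73,110/250 = 292.440; p = 469; 1 − d/p = 0.37646
EPQ = √(2DS / (H(1 − d/p)))
    = √(2 × 73,110 × 442 / (5.2 × 0.37646)) ≈ 5,745.83

5,746 drums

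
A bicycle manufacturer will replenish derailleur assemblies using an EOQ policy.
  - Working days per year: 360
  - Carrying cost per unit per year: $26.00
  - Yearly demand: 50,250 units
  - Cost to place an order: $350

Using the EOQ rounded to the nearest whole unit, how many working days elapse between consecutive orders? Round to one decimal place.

Optimal lot size Q* = (2 × 50,250 × $350 / $26)^½ ≈ 1,163.14 → Q = 1,163 units
Cycle time = (working days × Q)/D = (360 × 1,163) / 50,250 = 8.332 days

8.3 days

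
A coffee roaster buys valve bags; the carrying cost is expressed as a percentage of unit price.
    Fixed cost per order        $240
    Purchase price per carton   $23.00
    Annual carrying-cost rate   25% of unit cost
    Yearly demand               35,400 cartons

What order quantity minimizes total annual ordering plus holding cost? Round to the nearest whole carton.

1,719 cartons

H = i·C = 0.25 × $23 = $5.7500 per carton-year
Q* = √(2·D·S / H) = √(2·35,400·240 / 5.75) = √2,955,130.4 ≈ 1,719.05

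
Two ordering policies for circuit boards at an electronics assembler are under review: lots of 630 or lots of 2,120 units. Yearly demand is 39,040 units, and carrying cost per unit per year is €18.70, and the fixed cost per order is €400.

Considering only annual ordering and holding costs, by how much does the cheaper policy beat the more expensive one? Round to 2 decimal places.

For each Q, cost = (D/Q)·S + (Q/2)·H.
TC(630) = (39,040/630)×400 + (630/2)×18.7 = €30,677.80
TC(2,120) = (39,040/2,120)×400 + (2,120/2)×18.7 = €27,188.04
|ΔTC| = |€30,677.80 − €27,188.04| = €3,489.76

€3,489.76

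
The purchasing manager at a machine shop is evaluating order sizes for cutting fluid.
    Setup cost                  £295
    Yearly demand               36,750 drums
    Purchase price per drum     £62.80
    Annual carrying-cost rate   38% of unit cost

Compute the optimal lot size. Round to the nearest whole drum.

953 drums

Carrying cost H = £62.8 × 38% = £23.8640/drum/yr
2DS/H = 2·36,750·295/23.864 = 908,586.15
EOQ = √908,586.15 ≈ 953.20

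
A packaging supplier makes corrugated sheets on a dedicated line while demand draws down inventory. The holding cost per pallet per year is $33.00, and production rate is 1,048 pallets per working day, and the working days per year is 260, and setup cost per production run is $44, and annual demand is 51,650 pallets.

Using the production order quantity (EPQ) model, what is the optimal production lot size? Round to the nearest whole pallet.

412 pallets

Daily demand d = 51,650/260 = 198.654; p = 1048; 1 − d/p = 0.81044
EPQ = √(2DS / (H(1 − d/p)))
    = √(2 × 51,650 × 44 / (33 × 0.81044)) ≈ 412.25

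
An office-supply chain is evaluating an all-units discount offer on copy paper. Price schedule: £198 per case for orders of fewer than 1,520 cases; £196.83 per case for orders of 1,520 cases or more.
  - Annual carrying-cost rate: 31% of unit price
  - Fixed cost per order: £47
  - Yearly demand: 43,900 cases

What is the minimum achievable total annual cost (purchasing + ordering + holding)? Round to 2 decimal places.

H₁ = 31%×£198 = £61.3800;  H₂ = 31%×£196.83 = £61.0173
EOQ₁ = √(2×43,900×47/61.3800) = 259.29  (< 1,520, feasible at tier 1)
EOQ₂ = √(2×43,900×47/61.0173) = 260.06  (< 1,520 → use Q = 1,520 at tier-2 price)
TC(tier 1 (EOQ₁), Q≈259.3) = £8,708,115.11
TC(tier 2, Q≈1,520.0) = £8,688,567.58
Minimum at tier 2: £8,688,567.58

£8,688,567.58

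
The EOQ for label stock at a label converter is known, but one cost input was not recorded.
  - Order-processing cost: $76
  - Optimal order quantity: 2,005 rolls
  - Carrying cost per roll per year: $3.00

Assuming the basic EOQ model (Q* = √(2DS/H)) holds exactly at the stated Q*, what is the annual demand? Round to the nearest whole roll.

79,343 rolls per year

From Q* = √(2DS/H) ⇒ Q*² = 2DS/H.
D = Q²H / (2S) = 2,005² × 3 / (2 × 76) = 79,342.60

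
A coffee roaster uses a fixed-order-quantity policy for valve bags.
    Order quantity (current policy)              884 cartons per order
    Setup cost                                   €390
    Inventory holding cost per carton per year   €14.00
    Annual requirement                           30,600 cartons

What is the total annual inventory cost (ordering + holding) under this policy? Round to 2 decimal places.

€19,688.00

Orders/yr = 30,600/884 = 34.615; ordering cost = 34.615 × €390 = €13,500.00
Average inventory = 884/2 = 442; holding cost = 442 × €14 = €6,188.00
Total = €13,500.00 + €6,188.00 = €19,688.00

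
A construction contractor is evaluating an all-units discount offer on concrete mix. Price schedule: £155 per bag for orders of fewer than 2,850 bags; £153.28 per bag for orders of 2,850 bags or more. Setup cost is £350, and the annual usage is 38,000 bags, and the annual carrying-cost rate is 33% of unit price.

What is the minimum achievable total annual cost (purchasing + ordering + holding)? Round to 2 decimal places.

£5,901,386.59

H₁ = 33%×£155 = £51.1500;  H₂ = 33%×£153.28 = £50.5824
EOQ₁ = √(2×38,000×350/51.1500) = 721.14  (< 2,850, feasible at tier 1)
EOQ₂ = √(2×38,000×350/50.5824) = 725.17  (< 2,850 → use Q = 2,850 at tier-2 price)
TC(tier 1 (EOQ₁), Q≈721.1) = £5,926,886.18
TC(tier 2, Q≈2,850.0) = £5,901,386.59
Minimum at tier 2: £5,901,386.59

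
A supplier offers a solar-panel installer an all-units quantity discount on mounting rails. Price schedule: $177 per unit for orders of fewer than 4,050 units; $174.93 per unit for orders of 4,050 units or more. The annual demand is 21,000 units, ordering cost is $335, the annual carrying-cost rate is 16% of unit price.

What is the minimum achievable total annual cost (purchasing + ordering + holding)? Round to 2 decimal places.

H₁ = 16%×$177 = $28.3200;  H₂ = 16%×$174.93 = $27.9888
EOQ₁ = √(2×21,000×335/28.3200) = 704.86  (< 4,050, feasible at tier 1)
EOQ₂ = √(2×21,000×335/27.9888) = 709.01  (< 4,050 → use Q = 4,050 at tier-2 price)
TC(tier 1 (EOQ₁), Q≈704.9) = $3,736,961.52
TC(tier 2, Q≈4,050.0) = $3,731,944.36
Minimum at tier 2: $3,731,944.36

$3,731,944.36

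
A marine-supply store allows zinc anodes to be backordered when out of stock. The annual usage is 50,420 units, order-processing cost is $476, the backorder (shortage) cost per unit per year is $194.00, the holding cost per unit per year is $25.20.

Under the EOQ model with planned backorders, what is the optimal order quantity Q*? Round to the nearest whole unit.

1,467 units

Q* = √(2DS/H) · √((H + b)/b)
   = √(2 × 50,420 × 476 / 25.2) · √((25.2 + 194) / 194)
   = 1,380.129 × 1.0630 ≈ 1,467.03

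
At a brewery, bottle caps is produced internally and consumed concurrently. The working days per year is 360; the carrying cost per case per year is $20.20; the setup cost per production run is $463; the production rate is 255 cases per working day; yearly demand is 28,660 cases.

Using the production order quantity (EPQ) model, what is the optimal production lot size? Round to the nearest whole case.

1,382 cases

d = 28,660/360 = 79.6111 cases/day;  effective holding cost H(1 − d/p) = 20.2·(1 − 79.6111/255) = 13.89355
Q* = √(2DS / H_eff) = √(2·28,660·463 / 13.89355) ≈ 1,382.09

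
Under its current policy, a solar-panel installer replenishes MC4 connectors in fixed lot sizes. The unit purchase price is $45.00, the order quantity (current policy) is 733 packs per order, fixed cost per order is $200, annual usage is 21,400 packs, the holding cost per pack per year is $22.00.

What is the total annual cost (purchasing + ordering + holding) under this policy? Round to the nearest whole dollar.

$976,902

Ordering: D/Q × S = 21,400/733 × $200 = $5,839.02
Holding:  Q/2 × H = 733/2 × $22 = $8,063.00
Purchase cost = D·C = 21,400 × 45 = $963,000.00
Total = $5,839.02 + $8,063.00 + $963,000.00 = $976,902.02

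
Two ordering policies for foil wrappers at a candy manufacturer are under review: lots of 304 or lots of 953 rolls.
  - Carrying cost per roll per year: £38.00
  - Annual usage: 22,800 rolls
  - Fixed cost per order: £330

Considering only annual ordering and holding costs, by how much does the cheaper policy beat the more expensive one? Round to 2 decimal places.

£4,523.93

For each Q, cost = (D/Q)·S + (Q/2)·H.
TC(304) = (22,800/304)×330 + (304/2)×38 = £30,526.00
TC(953) = (22,800/953)×330 + (953/2)×38 = £26,002.07
|ΔTC| = |£30,526.00 − £26,002.07| = £4,523.93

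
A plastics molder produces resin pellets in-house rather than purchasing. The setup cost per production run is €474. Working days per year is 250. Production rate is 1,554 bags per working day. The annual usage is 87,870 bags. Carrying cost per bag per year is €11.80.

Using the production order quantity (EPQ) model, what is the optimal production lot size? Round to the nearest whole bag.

d = 87,870/250 = 351.4800 bags/day;  effective holding cost H(1 − d/p) = 11.8·(1 − 351.4800/1554) = 9.13110
Q* = √(2DS / H_eff) = √(2·87,870·474 / 9.13110) ≈ 3,020.39

3,020 bags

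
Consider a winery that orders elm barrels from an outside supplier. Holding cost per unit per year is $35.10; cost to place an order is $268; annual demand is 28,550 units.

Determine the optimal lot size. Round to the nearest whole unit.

660 units

Q* = √(2·D·S / H) = √(2·28,550·268 / 35.1) = √435,977.2 ≈ 660.29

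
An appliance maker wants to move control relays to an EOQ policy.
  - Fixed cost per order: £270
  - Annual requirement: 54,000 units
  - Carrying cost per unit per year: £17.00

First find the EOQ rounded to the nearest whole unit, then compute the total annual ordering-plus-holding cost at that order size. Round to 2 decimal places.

EOQ = √(2DS/H) = √(2 × 54,000 × 270 / 17)
    = √(1,715,294.12) ≈ 1,309.69 → Q = 1,310 units
Orders/yr = 54,000/1,310 = 41.221; ordering cost = 41.221 × £270 = £11,129.77
Average inventory = 1,310/2 = 655; holding cost = 655 × £17 = £11,135.00
Total = £11,129.77 + £11,135.00 = £22,264.77

£22,264.77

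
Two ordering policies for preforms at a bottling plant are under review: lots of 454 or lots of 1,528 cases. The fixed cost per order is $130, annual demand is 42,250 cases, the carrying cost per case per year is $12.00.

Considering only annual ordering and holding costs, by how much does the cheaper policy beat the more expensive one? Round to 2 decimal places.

$2,059.45

Annual cost at Q: ordering D·S/Q plus holding Q·H/2.
TC(454) = (42,250/454)×130 + (454/2)×12 = $14,822.02
TC(1,528) = (42,250/1,528)×130 + (1,528/2)×12 = $12,762.57
Lots of 1,528 are cheaper by $2,059.45.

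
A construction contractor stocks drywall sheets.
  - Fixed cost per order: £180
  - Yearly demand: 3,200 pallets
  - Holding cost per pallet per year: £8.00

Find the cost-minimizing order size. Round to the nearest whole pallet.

2DS/H = 2·3,200·180/8 = 144,000.00
EOQ = √144,000.00 ≈ 379.47

379 pallets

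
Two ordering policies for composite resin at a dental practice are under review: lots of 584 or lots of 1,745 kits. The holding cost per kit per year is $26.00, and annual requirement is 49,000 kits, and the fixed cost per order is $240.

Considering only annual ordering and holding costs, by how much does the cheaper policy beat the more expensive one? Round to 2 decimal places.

For each Q, cost = (D/Q)·S + (Q/2)·H.
TC(584) = (49,000/584)×240 + (584/2)×26 = $27,728.99
TC(1,745) = (49,000/1,745)×240 + (1,745/2)×26 = $29,424.26
Lots of 584 are cheaper by $1,695.27.

$1,695.27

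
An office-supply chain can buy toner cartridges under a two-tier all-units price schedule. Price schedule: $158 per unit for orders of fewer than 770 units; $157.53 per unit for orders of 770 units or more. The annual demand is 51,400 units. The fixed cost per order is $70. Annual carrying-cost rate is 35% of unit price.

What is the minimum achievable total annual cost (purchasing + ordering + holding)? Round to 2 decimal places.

$8,122,941.89

H₁ = 35%×$158 = $55.3000;  H₂ = 35%×$157.53 = $55.1355
EOQ₁ = √(2×51,400×70/55.3000) = 360.73  (< 770, feasible at tier 1)
EOQ₂ = √(2×51,400×70/55.1355) = 361.27  (< 770 → use Q = 770 at tier-2 price)
TC(tier 1 (EOQ₁), Q≈360.7) = $8,141,148.40
TC(tier 2, Q≈770.0) = $8,122,941.89
Minimum at tier 2: $8,122,941.89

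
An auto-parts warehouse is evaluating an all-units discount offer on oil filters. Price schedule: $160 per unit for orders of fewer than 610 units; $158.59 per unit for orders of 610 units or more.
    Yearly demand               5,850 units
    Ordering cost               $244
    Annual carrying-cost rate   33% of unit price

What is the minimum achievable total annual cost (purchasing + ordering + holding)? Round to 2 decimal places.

H₁ = 33%×$160 = $52.8000;  H₂ = 33%×$158.59 = $52.3347
EOQ₁ = √(2×5,850×244/52.8000) = 232.53  (< 610, feasible at tier 1)
EOQ₂ = √(2×5,850×244/52.3347) = 233.56  (< 610 → use Q = 610 at tier-2 price)
TC(tier 1 (EOQ₁), Q≈232.5) = $948,277.35
TC(tier 2, Q≈610.0) = $946,053.58
Minimum at tier 2: $946,053.58

$946,053.58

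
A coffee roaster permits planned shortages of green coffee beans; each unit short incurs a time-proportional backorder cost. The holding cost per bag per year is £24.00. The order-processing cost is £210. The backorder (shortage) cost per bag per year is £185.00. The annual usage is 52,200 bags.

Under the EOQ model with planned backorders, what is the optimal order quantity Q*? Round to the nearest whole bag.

Basic EOQ = √(2·52,200·210/24) = 955.772
Backorder adjustment √((H+b)/b) = √((24+185)/185) = 1.0629
Q* = 955.772 × 1.0629 ≈ 1,015.88

1,016 bags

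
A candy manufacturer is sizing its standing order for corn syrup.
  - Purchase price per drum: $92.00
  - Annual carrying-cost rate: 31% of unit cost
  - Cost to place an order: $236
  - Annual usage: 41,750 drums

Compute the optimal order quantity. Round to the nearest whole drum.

Holding cost per drum per year: H = 31% × $92 = $28.5200
Q* = √(2·D·S / H) = √(2·41,750·236 / 28.52) = √690,953.7 ≈ 831.24

831 drums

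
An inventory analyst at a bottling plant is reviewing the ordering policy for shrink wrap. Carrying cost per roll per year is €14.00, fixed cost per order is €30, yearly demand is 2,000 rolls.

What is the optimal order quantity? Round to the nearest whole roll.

Optimal lot size Q* = (2 × 2,000 × €30 / €14)^½ ≈ 92.58

93 rolls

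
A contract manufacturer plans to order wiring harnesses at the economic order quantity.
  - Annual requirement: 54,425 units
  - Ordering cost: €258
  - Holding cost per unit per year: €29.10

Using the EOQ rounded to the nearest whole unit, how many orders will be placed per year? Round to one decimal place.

55.4 orders per year

2DS/H = 2·54,425·258/29.1 = 965,061.86
EOQ = √965,061.86 ≈ 982.38 → Q = 982
N = D/Q = 54,425/982 ≈ 55.423 orders/yr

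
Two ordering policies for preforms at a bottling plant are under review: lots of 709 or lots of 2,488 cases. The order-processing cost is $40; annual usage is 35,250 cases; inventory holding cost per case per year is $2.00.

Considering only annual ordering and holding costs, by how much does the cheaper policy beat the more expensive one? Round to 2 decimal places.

TC(Q) = (D/Q)S + (Q/2)H
TC(709) = (35,250/709)×40 + (709/2)×2 = $2,697.72
TC(2,488) = (35,250/2,488)×40 + (2,488/2)×2 = $3,054.72
Cheaper: Q = 709.  Difference = $357.00

$357.00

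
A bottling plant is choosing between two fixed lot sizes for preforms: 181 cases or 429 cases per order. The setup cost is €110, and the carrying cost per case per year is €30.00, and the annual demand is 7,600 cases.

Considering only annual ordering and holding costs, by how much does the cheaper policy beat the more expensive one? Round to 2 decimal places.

€1,049.93

TC(Q) = (D/Q)S + (Q/2)H
TC(181) = (7,600/181)×110 + (181/2)×30 = €7,333.78
TC(429) = (7,600/429)×110 + (429/2)×30 = €8,383.72
Cheaper: Q = 181.  Difference = €1,049.93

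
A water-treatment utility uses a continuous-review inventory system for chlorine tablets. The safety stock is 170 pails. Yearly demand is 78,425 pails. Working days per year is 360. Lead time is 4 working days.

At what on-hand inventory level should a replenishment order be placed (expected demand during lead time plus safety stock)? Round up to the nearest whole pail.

Daily demand d = 78,425 / 360 = 217.847 pails/day
Demand during lead time = 217.847 × 4 = 871.39
Reorder point = 871.39 + 170 = 1,041.39 → round up

1,042 pails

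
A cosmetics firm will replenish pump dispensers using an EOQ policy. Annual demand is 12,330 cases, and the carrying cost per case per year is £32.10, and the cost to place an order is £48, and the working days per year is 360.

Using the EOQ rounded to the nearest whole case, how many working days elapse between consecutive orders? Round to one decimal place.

5.6 days

Optimal lot size Q* = (2 × 12,330 × £48 / £32.1)^½ ≈ 192.03 → Q = 192 cases
T = Q/D × 360 days = 192/12,330 × 360 = 5.606 days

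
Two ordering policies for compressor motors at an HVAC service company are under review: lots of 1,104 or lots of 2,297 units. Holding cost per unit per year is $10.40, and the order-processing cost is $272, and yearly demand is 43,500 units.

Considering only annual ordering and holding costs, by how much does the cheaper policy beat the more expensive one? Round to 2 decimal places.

TC(Q) = (D/Q)S + (Q/2)H
TC(1,104) = (43,500/1,104)×272 + (1,104/2)×10.4 = $16,458.19
TC(2,297) = (43,500/2,297)×272 + (2,297/2)×10.4 = $17,095.47
|ΔTC| = |$16,458.19 − $17,095.47| = $637.28

$637.28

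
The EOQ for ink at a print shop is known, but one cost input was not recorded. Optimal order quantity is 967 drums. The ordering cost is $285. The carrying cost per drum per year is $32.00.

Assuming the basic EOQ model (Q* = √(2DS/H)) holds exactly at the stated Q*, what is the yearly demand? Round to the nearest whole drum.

52,496 drums per year

Since Q* = (2DS/H)^½, squaring gives Q*²·H = 2DS.
D = Q²H / (2S) = 967² × 32 / (2 × 285) = 52,496.22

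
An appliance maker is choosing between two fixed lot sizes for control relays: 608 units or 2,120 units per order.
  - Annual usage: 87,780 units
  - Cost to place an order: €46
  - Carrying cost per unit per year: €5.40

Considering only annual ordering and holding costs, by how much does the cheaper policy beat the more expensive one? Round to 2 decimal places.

€654.19

TC(Q) = (D/Q)S + (Q/2)H
TC(608) = (87,780/608)×46 + (608/2)×5.4 = €8,282.85
TC(2,120) = (87,780/2,120)×46 + (2,120/2)×5.4 = €7,628.66
|ΔTC| = |€8,282.85 − €7,628.66| = €654.19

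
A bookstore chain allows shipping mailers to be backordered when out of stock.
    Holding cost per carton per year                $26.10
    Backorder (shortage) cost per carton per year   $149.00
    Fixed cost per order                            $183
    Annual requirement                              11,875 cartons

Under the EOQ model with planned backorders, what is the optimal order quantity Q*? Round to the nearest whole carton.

Basic EOQ = √(2·11,875·183/26.1) = 408.072
Backorder adjustment √((H+b)/b) = √((26.1+149)/149) = 1.0841
Q* = 408.072 × 1.0841 ≈ 442.37

442 cartons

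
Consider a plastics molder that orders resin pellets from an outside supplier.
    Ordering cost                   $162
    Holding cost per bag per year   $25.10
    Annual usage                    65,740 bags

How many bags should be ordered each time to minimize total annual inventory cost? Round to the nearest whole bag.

Q* = √(2·D·S / H) = √(2·65,740·162 / 25.1) = √848,596.0 ≈ 921.19

921 bags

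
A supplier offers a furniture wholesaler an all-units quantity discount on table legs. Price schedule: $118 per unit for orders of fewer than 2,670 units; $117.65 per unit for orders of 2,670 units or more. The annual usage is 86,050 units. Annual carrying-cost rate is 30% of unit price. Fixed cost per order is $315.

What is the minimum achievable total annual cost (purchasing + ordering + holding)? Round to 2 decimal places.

H₁ = 30%×$118 = $35.4000;  H₂ = 30%×$117.65 = $35.2950
EOQ₁ = √(2×86,050×315/35.4000) = 1,237.50  (< 2,670, feasible at tier 1)
EOQ₂ = √(2×86,050×315/35.2950) = 1,239.34  (< 2,670 → use Q = 2,670 at tier-2 price)
TC(tier 1 (EOQ₁), Q≈1,237.5) = $10,197,707.39
TC(tier 2, Q≈2,670.0) = $10,181,053.29
Minimum at tier 2: $10,181,053.29

$10,181,053.29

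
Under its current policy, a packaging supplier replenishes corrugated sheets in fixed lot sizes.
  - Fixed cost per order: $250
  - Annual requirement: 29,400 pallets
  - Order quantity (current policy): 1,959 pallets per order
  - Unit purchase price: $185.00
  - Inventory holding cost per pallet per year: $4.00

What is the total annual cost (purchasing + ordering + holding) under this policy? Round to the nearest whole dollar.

Ordering: D/Q × S = 29,400/1,959 × $250 = $3,751.91
Holding:  Q/2 × H = 1,959/2 × $4 = $3,918.00
Purchase cost = D·C = 29,400 × 185 = $5,439,000.00
Total = $3,751.91 + $3,918.00 + $5,439,000.00 = $5,446,669.91

$5,446,670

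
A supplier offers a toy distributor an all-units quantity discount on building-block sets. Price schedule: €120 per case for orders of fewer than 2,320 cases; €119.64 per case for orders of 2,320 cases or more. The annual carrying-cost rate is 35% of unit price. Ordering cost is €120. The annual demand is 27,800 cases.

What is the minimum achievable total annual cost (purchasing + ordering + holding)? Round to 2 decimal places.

€3,352,739.89

H₁ = 35%×€120 = €42.0000;  H₂ = 35%×€119.64 = €41.8740
EOQ₁ = √(2×27,800×120/42.0000) = 398.57  (< 2,320, feasible at tier 1)
EOQ₂ = √(2×27,800×120/41.8740) = 399.17  (< 2,320 → use Q = 2,320 at tier-2 price)
TC(tier 1 (EOQ₁), Q≈398.6) = €3,352,739.89
TC(tier 2, Q≈2,320.0) = €3,376,003.77
Minimum at tier 1 (EOQ₁): €3,352,739.89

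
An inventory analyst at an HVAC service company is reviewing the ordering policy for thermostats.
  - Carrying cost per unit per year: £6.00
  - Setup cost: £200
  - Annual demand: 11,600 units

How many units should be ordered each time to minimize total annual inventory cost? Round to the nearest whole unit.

879 units

2DS/H = 2·11,600·200/6 = 773,333.33
EOQ = √773,333.33 ≈ 879.39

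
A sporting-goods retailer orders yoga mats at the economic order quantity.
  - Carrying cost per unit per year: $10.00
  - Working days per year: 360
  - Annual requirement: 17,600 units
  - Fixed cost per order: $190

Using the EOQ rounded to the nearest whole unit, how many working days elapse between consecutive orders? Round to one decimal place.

16.7 days

2DS/H = 2·17,600·190/10 = 668,800.00
EOQ = √668,800.00 ≈ 817.80 → Q = 818 units
Days between orders = 360 / (D/Q) = 360 / 21.516 ≈ 16.732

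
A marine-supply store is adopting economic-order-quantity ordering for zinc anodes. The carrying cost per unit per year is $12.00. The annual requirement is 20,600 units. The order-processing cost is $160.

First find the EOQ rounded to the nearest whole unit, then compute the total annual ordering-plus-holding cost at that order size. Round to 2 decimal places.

2DS/H = 2·20,600·160/12 = 549,333.33
EOQ = √549,333.33 ≈ 741.17 → Q = 741 units
Orders/yr = 20,600/741 = 27.800; ordering cost = 27.800 × $160 = $4,448.04
Average inventory = 741/2 = 370.5; holding cost = 370.5 × $12 = $4,446.00
Total = $4,448.04 + $4,446.00 = $8,894.04

$8,894.04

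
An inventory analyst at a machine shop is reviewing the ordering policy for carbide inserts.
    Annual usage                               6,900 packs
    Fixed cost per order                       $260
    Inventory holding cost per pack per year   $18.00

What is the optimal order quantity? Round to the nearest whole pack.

446 packs

EOQ = √(2DS/H) = √(2 × 6,900 × 260 / 18)
    = √(199,333.33) ≈ 446.47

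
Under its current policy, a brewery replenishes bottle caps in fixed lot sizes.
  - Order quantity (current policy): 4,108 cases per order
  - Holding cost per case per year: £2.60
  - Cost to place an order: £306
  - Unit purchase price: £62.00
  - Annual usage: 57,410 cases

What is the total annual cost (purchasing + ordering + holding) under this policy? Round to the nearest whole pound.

£3,569,037

Orders/yr = 57,410/4,108 = 13.975; ordering cost = 13.975 × £306 = £4,276.40
Average inventory = 4,108/2 = 2054; holding cost = 2054 × £2.6 = £5,340.40
Purchase cost = D·C = 57,410 × 62 = £3,559,420.00
Total = £4,276.40 + £5,340.40 + £3,559,420.00 = £3,569,036.80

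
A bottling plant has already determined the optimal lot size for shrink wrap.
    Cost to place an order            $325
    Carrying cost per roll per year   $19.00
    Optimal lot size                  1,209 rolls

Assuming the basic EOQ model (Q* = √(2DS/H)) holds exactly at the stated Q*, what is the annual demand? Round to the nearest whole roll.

Since Q* = (2DS/H)^½, squaring gives Q*²·H = 2DS.
D = Q²H / (2S) = 1,209² × 19 / (2 × 325) = 42,726.06

42,726 rolls per year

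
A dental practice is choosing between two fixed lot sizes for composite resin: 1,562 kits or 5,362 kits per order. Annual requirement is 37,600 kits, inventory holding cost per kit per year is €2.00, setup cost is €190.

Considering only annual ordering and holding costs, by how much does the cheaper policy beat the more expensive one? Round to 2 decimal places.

Annual cost at Q: ordering D·S/Q plus holding Q·H/2.
TC(1,562) = (37,600/1,562)×190 + (1,562/2)×2 = €6,135.62
TC(5,362) = (37,600/5,362)×190 + (5,362/2)×2 = €6,694.34
Cheaper: Q = 1,562.  Difference = €558.72

€558.72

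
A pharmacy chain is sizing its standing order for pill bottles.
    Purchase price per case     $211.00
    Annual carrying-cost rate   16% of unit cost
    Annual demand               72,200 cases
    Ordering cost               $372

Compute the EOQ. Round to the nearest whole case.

Holding cost per case per year: H = 16% × $211 = $33.7600
Optimal lot size Q* = (2 × 72,200 × $372 / $33.76)^½ ≈ 1,261.40

1,261 cases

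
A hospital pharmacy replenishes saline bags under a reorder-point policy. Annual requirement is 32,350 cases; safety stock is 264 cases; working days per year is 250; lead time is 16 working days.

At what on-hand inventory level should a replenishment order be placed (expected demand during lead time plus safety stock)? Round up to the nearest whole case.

2,335 cases

Daily demand d = 32,350 / 250 = 129.400 cases/day
Demand during lead time = 129.400 × 16 = 2,070.40
Reorder point = 2,070.40 + 264 = 2,334.40 → round up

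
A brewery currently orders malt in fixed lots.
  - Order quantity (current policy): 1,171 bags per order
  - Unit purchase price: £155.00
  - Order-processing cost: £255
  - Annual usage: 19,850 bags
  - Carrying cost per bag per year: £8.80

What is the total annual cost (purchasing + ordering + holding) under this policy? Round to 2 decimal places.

£3,086,224.99

Orders/yr = 19,850/1,171 = 16.951; ordering cost = 16.951 × £255 = £4,322.59
Average inventory = 1,171/2 = 585.5; holding cost = 585.5 × £8.8 = £5,152.40
Purchase cost = D·C = 19,850 × 155 = £3,076,750.00
Total = £4,322.59 + £5,152.40 + £3,076,750.00 = £3,086,224.99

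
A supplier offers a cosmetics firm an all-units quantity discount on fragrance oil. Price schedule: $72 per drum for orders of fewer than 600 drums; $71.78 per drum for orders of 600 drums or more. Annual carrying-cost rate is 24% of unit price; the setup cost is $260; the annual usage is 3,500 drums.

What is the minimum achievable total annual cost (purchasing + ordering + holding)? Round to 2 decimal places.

H₁ = 24%×$72 = $17.2800;  H₂ = 24%×$71.78 = $17.2272
EOQ₁ = √(2×3,500×260/17.2800) = 324.54  (< 600, feasible at tier 1)
EOQ₂ = √(2×3,500×260/17.2272) = 325.03  (< 600 → use Q = 600 at tier-2 price)
TC(tier 1 (EOQ₁), Q≈324.5) = $257,607.99
TC(tier 2, Q≈600.0) = $257,914.83
Minimum at tier 1 (EOQ₁): $257,607.99

$257,607.99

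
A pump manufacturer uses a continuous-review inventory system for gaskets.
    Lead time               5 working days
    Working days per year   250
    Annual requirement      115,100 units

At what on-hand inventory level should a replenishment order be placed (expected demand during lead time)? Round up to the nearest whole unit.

Daily demand d = 115,100 / 250 = 460.400 units/day
Demand during lead time = 460.400 × 5 = 2,302.00
Reorder point = 2,302.00 → round up

2,302 units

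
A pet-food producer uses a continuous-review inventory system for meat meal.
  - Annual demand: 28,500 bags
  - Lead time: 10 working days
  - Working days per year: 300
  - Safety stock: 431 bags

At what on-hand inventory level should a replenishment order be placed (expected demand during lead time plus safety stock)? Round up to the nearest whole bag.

1,381 bags

Daily demand d = 28,500 / 300 = 95.000 bags/day
Demand during lead time = 95.000 × 10 = 950.00
Reorder point = 950.00 + 431 = 1,381.00 → round up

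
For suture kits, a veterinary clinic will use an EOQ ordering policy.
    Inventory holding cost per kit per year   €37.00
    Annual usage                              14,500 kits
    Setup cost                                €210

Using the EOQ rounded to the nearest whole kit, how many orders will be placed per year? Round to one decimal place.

2DS/H = 2·14,500·210/37 = 164,594.59
EOQ = √164,594.59 ≈ 405.70 → Q = 406
N = D/Q = 14,500/406 ≈ 35.714 orders/yr

35.7 orders per year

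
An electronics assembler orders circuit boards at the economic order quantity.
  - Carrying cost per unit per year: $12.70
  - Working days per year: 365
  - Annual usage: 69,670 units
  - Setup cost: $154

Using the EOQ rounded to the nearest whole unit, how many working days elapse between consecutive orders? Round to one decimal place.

Q* = √(2·D·S / H) = √(2·69,670·154 / 12.7) = √1,689,634.6 ≈ 1,299.86 → Q = 1,300 units
T = Q/D × 365 days = 1,300/69,670 × 365 = 6.811 days

6.8 days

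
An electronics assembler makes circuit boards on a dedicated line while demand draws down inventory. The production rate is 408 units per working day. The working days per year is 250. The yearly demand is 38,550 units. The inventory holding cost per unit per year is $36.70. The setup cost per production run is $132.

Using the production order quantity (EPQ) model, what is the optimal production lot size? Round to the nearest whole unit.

668 units

Daily demand d = 38,550/250 = 154.200; p = 408; 1 − d/p = 0.62206
EPQ = √(2DS / (H(1 − d/p)))
    = √(2 × 38,550 × 132 / (36.7 × 0.62206)) ≈ 667.68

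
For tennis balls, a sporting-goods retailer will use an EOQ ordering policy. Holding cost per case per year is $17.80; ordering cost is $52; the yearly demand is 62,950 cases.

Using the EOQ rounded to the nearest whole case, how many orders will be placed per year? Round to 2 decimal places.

103.88 orders per year

EOQ = √(2DS/H) = √(2 × 62,950 × 52 / 17.8)
    = √(367,797.75) ≈ 606.46 → Q = 606
N = D/Q = 62,950/606 ≈ 103.878 orders/yr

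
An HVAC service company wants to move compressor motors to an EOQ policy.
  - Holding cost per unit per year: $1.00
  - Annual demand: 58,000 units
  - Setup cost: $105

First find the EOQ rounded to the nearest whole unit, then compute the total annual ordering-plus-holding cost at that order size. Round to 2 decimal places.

EOQ = √(2DS/H) = √(2 × 58,000 × 105 / 1)
    = √(12,180,000.00) ≈ 3,489.99 → Q = 3,490 units
Ordering: D/Q × S = 58,000/3,490 × $105 = $1,744.99
Holding:  Q/2 × H = 3,490/2 × $1 = $1,745.00
Total = $1,744.99 + $1,745.00 = $3,489.99

$3,489.99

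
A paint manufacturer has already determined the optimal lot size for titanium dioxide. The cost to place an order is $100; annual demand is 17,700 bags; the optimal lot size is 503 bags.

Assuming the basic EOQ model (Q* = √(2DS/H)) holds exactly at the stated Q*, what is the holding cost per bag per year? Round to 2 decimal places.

$13.99

Since Q* = (2DS/H)^½, squaring gives Q*²·H = 2DS.
H = 2DS / Q² = 2 × 17,700 × 100 / 503² = 13.9916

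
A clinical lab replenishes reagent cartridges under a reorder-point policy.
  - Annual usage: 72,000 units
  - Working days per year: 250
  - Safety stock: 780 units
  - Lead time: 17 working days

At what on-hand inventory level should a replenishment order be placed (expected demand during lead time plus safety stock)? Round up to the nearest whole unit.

Daily demand d = 72,000 / 250 = 288.000 units/day
Demand during lead time = 288.000 × 17 = 4,896.00
Reorder point = 4,896.00 + 780 = 5,676.00 → round up

5,676 units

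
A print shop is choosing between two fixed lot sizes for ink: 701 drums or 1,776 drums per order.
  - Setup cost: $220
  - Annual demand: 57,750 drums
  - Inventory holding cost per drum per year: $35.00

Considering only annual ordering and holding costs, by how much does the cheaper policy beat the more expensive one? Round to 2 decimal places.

$7,842.11

Annual cost at Q: ordering D·S/Q plus holding Q·H/2.
TC(701) = (57,750/701)×220 + (701/2)×35 = $30,391.61
TC(1,776) = (57,750/1,776)×220 + (1,776/2)×35 = $38,233.72
Cheaper: Q = 701.  Difference = $7,842.11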